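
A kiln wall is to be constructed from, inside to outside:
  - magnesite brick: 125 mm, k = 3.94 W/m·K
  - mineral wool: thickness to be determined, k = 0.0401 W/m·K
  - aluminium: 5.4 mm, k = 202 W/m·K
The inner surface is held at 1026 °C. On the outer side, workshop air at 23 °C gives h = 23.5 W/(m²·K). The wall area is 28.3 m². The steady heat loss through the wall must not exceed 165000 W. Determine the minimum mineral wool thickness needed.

Thermal resistances in series:
R_magnesite brick = L/(kA) = 0.125/(3.94×28.3) = 0.001121 K/W
R_aluminium = L/(kA) = 0.0054/(202×28.3) = 9.446×10^-7 K/W
R_outer film = 1/(h_o·A) = 1/(23.5×28.3) = 0.001504 K/W
Sum of the known resistances R_other = 0.002626 K/W
Required total resistance R_tot = ΔT/Q_allow = 1003/165000 = 0.006079 K/W
R_mineral wool = R_tot − R_other = 0.003453 K/W
L = R·k·A = 0.003453×0.0401×28.3

L ≈ 3.92 mm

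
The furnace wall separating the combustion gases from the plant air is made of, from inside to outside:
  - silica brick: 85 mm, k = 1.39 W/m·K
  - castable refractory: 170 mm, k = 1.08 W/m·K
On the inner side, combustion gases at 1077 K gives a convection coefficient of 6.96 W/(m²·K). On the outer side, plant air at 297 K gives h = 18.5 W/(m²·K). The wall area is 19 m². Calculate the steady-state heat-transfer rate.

Q ≈ 35600 W

Using the resistance-network approach (series):
R_inner film = 1/(h_i·A) = 1/(6.96×19) = 0.007562 K/W
R_silica brick = L/(kA) = 0.085/(1.39×19) = 0.003218 K/W
R_castable refractory = L/(kA) = 0.17/(1.08×19) = 0.008285 K/W
R_outer film = 1/(h_o·A) = 1/(18.5×19) = 0.002845 K/W
R_total = 0.02191 K/W
Q = ΔT / R_total = 780 / 0.02191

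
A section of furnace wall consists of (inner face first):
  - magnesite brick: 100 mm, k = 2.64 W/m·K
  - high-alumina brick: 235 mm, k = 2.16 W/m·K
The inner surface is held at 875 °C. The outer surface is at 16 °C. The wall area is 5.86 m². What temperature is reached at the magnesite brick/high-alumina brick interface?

T ≈ 653 °C

Model the wall as resistances in series:
R_magnesite brick = L/(kA) = 0.1/(2.64×5.86) = 0.006464 K/W
R_high-alumina brick = L/(kA) = 0.235/(2.16×5.86) = 0.01857 K/W
R_total = 0.02503 K/W;  Q = ΔT/R_total = 859/0.02503 = 34320 W
T_interface = T_inner − Q·ΣR(inner→interface) = 875 − 34300×0.006464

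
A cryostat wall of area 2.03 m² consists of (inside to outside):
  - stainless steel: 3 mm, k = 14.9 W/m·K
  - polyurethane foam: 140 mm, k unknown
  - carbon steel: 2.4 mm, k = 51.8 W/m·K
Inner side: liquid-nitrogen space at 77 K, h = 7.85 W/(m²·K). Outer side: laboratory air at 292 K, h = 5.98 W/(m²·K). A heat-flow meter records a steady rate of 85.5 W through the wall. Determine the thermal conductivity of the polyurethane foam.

k ≈ 0.0291 W/(m·K)

Series thermal resistances:
R_inner film = 1/(h_i·A) = 1/(7.85×2.03) = 0.06275 K/W
R_stainless steel = L/(kA) = 0.003/(14.9×2.03) = 9.918×10^-5 K/W
R_carbon steel = L/(kA) = 0.0024/(51.8×2.03) = 2.282×10^-5 K/W
R_outer film = 1/(h_o·A) = 1/(5.98×2.03) = 0.08238 K/W
Sum of known resistances R_other = 0.1453 K/W
Total R = ΔT/Q = 215/85.5 = 2.515 K/W
R_polyurethane foam = R_total − R_other = 2.369 K/W
k = L/(R·A) = 0.14/(2.369×2.03)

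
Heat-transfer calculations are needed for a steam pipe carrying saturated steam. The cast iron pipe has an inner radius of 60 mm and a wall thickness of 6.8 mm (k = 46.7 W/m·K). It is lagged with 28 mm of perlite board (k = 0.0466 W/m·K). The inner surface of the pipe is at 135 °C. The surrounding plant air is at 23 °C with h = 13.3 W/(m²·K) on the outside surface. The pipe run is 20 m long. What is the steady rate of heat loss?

Cylindrical conduction, so R = ln(r₂/r₁)/(2πkL) per layer, in series:
R_cast iron pipe wall = ln(66.8/60)/(2π×46.7×20) = 1.829×10^-5 K/W
R_perlite board = ln(94.8/66.8)/(2π×0.0466×20) = 0.05978 K/W
R_outer film = 1/(h_o·2πr_oL) = 1/(13.3×2π×0.0948×20) = 0.006311 K/W
R_total = 0.06611 K/W
Q = ΔT/R_total = 112/0.06611

Q ≈ 1690 W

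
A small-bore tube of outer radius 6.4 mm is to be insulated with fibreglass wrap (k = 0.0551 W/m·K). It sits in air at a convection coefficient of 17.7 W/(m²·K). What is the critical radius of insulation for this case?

For a cylinder r_cr = k/h = 0.0551/17.7
r_cr = 3.11 mm; since the bare radius (6.4 mm) is above r_cr, any added insulation will reduce heat loss.

r_cr ≈ 3.11 mm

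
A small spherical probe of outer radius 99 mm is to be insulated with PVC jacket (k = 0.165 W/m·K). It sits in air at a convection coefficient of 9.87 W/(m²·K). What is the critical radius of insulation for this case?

For a sphere r_cr = 2k/h = 2×0.165/9.87
r_cr = 33.4 mm; since the bare radius (99 mm) is above r_cr, any added insulation will reduce heat loss.

r_cr ≈ 33.4 mm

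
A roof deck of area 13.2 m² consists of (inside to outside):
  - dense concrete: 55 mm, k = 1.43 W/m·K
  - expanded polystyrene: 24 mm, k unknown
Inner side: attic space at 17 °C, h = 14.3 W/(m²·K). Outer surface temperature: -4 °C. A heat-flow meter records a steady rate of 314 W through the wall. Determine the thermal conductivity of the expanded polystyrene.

Treating each layer as a thermal resistance in series:
R_inner film = 1/(h_i·A) = 1/(14.3×13.2) = 0.005298 K/W
R_dense concrete = L/(kA) = 0.055/(1.43×13.2) = 0.002914 K/W
Sum of known resistances R_other = 0.008211 K/W
Total R = ΔT/Q = 21/314 = 0.06688 K/W
R_expanded polystyrene = R_total − R_other = 0.05867 K/W
k = L/(R·A) = 0.024/(0.05867×13.2)

k ≈ 0.031 W/(m·K)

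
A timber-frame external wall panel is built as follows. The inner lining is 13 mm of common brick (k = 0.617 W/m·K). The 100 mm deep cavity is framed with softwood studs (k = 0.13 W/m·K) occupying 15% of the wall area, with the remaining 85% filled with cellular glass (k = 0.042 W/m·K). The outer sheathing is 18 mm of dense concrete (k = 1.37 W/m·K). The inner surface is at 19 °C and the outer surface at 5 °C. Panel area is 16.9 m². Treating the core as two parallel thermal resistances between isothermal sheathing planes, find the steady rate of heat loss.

Q ≈ 128 W

Sheathing layers in series; stud and cavity paths in parallel between them.
R_inner = 0.013/(0.617×16.9) = 0.001247 K/W
R_stud  = 0.1/(0.13×0.15×16.9) = 0.3034 K/W
R_cav   = 0.1/(0.042×0.85×16.9) = 0.1657 K/W
1/R_core = 1/R_stud + 1/R_cav → R_core = 0.1072 K/W
R_outer = 0.018/(1.37×16.9) = 7.774×10^-4 K/W
R_total = 0.1092 K/W
Q = ΔT/R_total = 14/0.1092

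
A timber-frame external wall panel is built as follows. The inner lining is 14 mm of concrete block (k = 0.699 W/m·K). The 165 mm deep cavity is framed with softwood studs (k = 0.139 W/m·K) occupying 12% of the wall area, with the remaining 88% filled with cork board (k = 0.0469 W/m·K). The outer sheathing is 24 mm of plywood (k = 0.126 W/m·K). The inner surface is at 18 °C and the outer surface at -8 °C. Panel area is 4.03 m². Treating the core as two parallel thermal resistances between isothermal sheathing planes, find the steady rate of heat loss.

Sheathing layers in series; stud and cavity paths in parallel between them.
R_inner = 0.014/(0.699×4.03) = 0.00497 K/W
R_stud  = 0.165/(0.139×0.12×4.03) = 2.455 K/W
R_cav   = 0.165/(0.0469×0.88×4.03) = 0.992 K/W
1/R_core = 1/R_stud + 1/R_cav → R_core = 0.7065 K/W
R_outer = 0.024/(0.126×4.03) = 0.04726 K/W
R_total = 0.7587 K/W
Q = ΔT/R_total = 26/0.7587

Q ≈ 34.3 W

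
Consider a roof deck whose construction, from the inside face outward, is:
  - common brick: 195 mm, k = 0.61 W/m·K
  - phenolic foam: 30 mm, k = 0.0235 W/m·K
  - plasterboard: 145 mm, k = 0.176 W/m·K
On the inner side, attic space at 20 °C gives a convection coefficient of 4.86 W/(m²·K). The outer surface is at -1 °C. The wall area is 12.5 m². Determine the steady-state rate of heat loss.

Model the wall as resistances in series:
R_inner film = 1/(h_i·A) = 1/(4.86×12.5) = 0.01646 K/W
R_common brick = L/(kA) = 0.195/(0.61×12.5) = 0.02557 K/W
R_phenolic foam = L/(kA) = 0.03/(0.0235×12.5) = 0.1021 K/W
R_plasterboard = L/(kA) = 0.145/(0.176×12.5) = 0.06591 K/W
R_total = 0.2101 K/W
Q = ΔT / R_total = 21 / 0.2101

Q ≈ 100 W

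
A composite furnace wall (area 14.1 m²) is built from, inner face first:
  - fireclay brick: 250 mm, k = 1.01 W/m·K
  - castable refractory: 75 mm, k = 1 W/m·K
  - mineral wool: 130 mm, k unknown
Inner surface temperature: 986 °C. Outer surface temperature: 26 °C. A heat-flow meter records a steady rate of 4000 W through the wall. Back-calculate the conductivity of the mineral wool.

k ≈ 0.0425 W/(m·K)

Treating each layer as a thermal resistance in series:
R_fireclay brick = L/(kA) = 0.25/(1.01×14.1) = 0.01755 K/W
R_castable refractory = L/(kA) = 0.075/(1×14.1) = 0.005319 K/W
Sum of known resistances R_other = 0.02287 K/W
Total R = ΔT/Q = 960/4000 = 0.24 K/W
R_mineral wool = R_total − R_other = 0.2171 K/W
k = L/(R·A) = 0.13/(0.2171×14.1)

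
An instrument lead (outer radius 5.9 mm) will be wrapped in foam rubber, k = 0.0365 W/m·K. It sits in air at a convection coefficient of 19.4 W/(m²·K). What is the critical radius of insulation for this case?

r_cr ≈ 1.88 mm

For a cylinder r_cr = k/h = 0.0365/19.4
r_cr = 1.88 mm; since the bare radius (5.9 mm) is above r_cr, any added insulation will reduce heat loss.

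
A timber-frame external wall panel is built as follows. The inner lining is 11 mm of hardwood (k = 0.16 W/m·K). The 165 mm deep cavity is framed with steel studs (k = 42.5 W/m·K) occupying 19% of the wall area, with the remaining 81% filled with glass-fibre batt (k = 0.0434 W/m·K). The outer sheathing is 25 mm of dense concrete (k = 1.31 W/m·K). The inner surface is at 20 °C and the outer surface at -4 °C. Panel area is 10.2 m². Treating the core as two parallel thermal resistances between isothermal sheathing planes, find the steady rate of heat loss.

Q ≈ 2260 W

Sheathing layers in series; stud and cavity paths in parallel between them.
R_inner = 0.011/(0.16×10.2) = 0.00674 K/W
R_stud  = 0.165/(42.5×0.19×10.2) = 0.002003 K/W
R_cav   = 0.165/(0.0434×0.81×10.2) = 0.4602 K/W
1/R_core = 1/R_stud + 1/R_cav → R_core = 0.001995 K/W
R_outer = 0.025/(1.31×10.2) = 0.001871 K/W
R_total = 0.01061 K/W
Q = ΔT/R_total = 24/0.01061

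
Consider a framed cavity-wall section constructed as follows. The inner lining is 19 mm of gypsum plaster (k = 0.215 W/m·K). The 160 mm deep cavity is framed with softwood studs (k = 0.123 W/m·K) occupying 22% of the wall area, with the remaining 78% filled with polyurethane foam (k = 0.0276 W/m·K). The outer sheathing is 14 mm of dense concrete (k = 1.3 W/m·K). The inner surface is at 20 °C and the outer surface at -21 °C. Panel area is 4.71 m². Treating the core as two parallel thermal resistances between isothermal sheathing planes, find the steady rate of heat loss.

Q ≈ 56.9 W

Sheathing layers in series; stud and cavity paths in parallel between them.
R_inner = 0.019/(0.215×4.71) = 0.01876 K/W
R_stud  = 0.16/(0.123×0.22×4.71) = 1.255 K/W
R_cav   = 0.16/(0.0276×0.78×4.71) = 1.578 K/W
1/R_core = 1/R_stud + 1/R_cav → R_core = 0.6991 K/W
R_outer = 0.014/(1.3×4.71) = 0.002286 K/W
R_total = 0.7202 K/W
Q = ΔT/R_total = 41/0.7202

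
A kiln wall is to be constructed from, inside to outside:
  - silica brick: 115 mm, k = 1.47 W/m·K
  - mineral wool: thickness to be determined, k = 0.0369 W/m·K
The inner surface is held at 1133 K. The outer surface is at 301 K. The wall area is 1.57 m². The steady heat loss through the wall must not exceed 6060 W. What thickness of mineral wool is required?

Treating each layer as a thermal resistance in series:
R_silica brick = L/(kA) = 0.115/(1.47×1.57) = 0.04983 K/W
Sum of the known resistances R_other = 0.04983 K/W
Required total resistance R_tot = ΔT/Q_allow = 832/6060 = 0.1373 K/W
R_mineral wool = R_tot − R_other = 0.08746 K/W
L = R·k·A = 0.08746×0.0369×1.57

L ≈ 5.07 mm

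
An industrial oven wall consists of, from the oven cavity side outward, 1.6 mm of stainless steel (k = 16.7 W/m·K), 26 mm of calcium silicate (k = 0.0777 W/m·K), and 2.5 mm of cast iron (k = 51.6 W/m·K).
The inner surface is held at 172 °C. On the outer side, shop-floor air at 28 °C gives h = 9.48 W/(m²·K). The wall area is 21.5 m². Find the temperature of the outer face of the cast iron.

Thermal resistances in series:
R_stainless steel = L/(kA) = 0.0016/(16.7×21.5) = 4.456×10^-6 K/W
R_calcium silicate = L/(kA) = 0.026/(0.0777×21.5) = 0.01556 K/W
R_cast iron = L/(kA) = 0.0025/(51.6×21.5) = 2.253×10^-6 K/W
R_outer film = 1/(h_o·A) = 1/(9.48×21.5) = 0.004906 K/W
R_total = 0.02048 K/W;  Q = ΔT/R_total = 144/0.02048 = 7032 W
T_interface = T_inner − Q·ΣR(inner→interface) = 172 − 7030×0.01557

T ≈ 62.5 °C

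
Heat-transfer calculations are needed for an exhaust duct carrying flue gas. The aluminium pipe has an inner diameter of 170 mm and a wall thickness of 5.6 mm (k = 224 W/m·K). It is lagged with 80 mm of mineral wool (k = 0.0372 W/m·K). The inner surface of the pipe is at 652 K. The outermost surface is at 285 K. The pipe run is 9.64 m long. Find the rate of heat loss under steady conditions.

For a radial system each layer contributes R = ln(r_out/r_in)/(2πkL); films add R = 1/(hA).
R_aluminium pipe wall = ln(90.6/85)/(2π×224×9.64) = 4.703×10^-6 K/W
R_mineral wool = ln(170.6/90.6)/(2π×0.0372×9.64) = 0.2809 K/W
R_total = 0.2809 K/W
Q = ΔT/R_total = 367/0.2809

Q ≈ 1310 W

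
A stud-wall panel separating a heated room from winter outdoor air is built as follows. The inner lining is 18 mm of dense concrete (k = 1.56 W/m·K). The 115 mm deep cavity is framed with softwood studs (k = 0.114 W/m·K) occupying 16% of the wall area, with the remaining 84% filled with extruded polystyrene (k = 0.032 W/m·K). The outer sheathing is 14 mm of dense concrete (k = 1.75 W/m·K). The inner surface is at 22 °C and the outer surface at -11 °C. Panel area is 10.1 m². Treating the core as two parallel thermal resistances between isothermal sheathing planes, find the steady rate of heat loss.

Q ≈ 130 W

Sheathing layers in series; stud and cavity paths in parallel between them.
R_inner = 0.018/(1.56×10.1) = 0.001142 K/W
R_stud  = 0.115/(0.114×0.16×10.1) = 0.6242 K/W
R_cav   = 0.115/(0.032×0.84×10.1) = 0.4236 K/W
1/R_core = 1/R_stud + 1/R_cav → R_core = 0.2524 K/W
R_outer = 0.014/(1.75×10.1) = 7.921×10^-4 K/W
R_total = 0.2543 K/W
Q = ΔT/R_total = 33/0.2543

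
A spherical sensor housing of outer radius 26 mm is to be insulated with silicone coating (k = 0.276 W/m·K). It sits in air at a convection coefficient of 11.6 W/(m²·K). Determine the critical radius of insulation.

r_cr ≈ 47.6 mm

For a sphere r_cr = 2k/h = 2×0.276/11.6
r_cr = 47.6 mm; since the bare radius (26 mm) is below r_cr, adding a thin layer of insulation will *increase* heat loss.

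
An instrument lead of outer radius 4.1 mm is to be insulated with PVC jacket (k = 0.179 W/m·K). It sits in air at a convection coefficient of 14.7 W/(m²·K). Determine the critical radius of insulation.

r_cr ≈ 12.2 mm

For a cylinder r_cr = k/h = 0.179/14.7
r_cr = 12.2 mm; since the bare radius (4.1 mm) is below r_cr, adding a thin layer of insulation will *increase* heat loss.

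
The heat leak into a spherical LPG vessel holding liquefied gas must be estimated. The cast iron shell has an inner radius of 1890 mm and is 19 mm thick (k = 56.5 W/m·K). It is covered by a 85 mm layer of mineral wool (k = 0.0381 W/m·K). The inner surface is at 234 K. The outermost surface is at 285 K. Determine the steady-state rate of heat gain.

Q ≈ 1090 W

For a spherical shell R = (1/r₁ − 1/r₂)/(4πk); film R = 1/(h·4πr²). In series:
R_cast iron shell = (1/1.89 − 1/1.909)/(4π×56.5) = 7.417×10^-6 K/W
R_mineral wool = (1/1.909 − 1/1.994)/(4π×0.0381) = 0.04664 K/W
R_total = 0.04665 K/W
Q = ΔT/R_total = 51/0.04665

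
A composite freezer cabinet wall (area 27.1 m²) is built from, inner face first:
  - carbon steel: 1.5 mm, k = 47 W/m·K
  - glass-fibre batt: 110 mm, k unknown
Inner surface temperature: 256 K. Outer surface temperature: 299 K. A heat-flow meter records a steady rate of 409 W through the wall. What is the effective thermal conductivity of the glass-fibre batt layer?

Thermal resistances in series:
R_carbon steel = L/(kA) = 0.0015/(47×27.1) = 1.178×10^-6 K/W
Sum of known resistances R_other = 1.178×10^-6 K/W
Total R = ΔT/Q = 43/409 = 0.1051 K/W
R_glass-fibre batt = R_total − R_other = 0.1051 K/W
k = L/(R·A) = 0.11/(0.1051×27.1)

k ≈ 0.0386 W/(m·K)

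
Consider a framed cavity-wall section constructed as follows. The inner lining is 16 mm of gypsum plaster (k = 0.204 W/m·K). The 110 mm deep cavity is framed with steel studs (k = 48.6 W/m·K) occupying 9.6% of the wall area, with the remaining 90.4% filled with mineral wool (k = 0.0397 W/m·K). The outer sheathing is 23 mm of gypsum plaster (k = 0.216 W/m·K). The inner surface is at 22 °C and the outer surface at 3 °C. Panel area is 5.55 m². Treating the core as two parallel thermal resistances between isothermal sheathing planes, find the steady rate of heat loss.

Sheathing layers in series; stud and cavity paths in parallel between them.
R_inner = 0.016/(0.204×5.55) = 0.01413 K/W
R_stud  = 0.11/(48.6×0.096×5.55) = 0.004248 K/W
R_cav   = 0.11/(0.0397×0.904×5.55) = 0.5523 K/W
1/R_core = 1/R_stud + 1/R_cav → R_core = 0.004216 K/W
R_outer = 0.023/(0.216×5.55) = 0.01919 K/W
R_total = 0.03753 K/W
Q = ΔT/R_total = 19/0.03753

Q ≈ 506 W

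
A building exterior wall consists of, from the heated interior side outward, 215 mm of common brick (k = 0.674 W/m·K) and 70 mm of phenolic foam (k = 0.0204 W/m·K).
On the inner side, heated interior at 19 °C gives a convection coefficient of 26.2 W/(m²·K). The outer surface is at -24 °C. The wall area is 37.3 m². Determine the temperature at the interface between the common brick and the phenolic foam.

Treating each layer as a thermal resistance in series:
R_inner film = 1/(h_i·A) = 1/(26.2×37.3) = 0.001023 K/W
R_common brick = L/(kA) = 0.215/(0.674×37.3) = 0.008552 K/W
R_phenolic foam = L/(kA) = 0.07/(0.0204×37.3) = 0.09199 K/W
R_total = 0.1016 K/W;  Q = ΔT/R_total = 43/0.1016 = 423.4 W
T_interface = T_inner − Q·ΣR(inner→interface) = 19 − 423×0.009575

T ≈ 14.9 °C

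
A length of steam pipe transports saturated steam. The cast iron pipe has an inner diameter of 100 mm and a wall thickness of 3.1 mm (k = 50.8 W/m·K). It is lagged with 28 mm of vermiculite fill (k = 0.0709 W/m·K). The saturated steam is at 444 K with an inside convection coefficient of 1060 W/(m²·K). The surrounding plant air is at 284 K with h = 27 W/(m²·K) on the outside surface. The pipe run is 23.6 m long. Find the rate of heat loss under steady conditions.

Per-layer cylindrical resistances, series-summed:
R_inner film = 1/(h_i·2πr₁L) = 1/(1060×2π×0.05×23.6) = 1.272×10^-4 K/W
R_cast iron pipe wall = ln(53.1/50)/(2π×50.8×23.6) = 7.986×10^-6 K/W
R_vermiculite fill = ln(81.1/53.1)/(2π×0.0709×23.6) = 0.04028 K/W
R_outer film = 1/(h_o·2πr_oL) = 1/(27×2π×0.0811×23.6) = 0.00308 K/W
R_total = 0.0435 K/W
Q = ΔT/R_total = 160/0.0435

Q ≈ 3680 W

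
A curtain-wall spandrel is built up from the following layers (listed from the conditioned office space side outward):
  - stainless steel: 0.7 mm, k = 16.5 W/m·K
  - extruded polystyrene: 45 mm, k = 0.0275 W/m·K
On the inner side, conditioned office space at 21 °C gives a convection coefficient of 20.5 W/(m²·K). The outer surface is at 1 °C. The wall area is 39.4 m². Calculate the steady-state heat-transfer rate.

Using the resistance-network approach (series):
R_inner film = 1/(h_i·A) = 1/(20.5×39.4) = 0.001238 K/W
R_stainless steel = L/(kA) = 0.0007/(16.5×39.4) = 1.077×10^-6 K/W
R_extruded polystyrene = L/(kA) = 0.045/(0.0275×39.4) = 0.04153 K/W
R_total = 0.04277 K/W
Q = ΔT / R_total = 20 / 0.04277

Q ≈ 468 W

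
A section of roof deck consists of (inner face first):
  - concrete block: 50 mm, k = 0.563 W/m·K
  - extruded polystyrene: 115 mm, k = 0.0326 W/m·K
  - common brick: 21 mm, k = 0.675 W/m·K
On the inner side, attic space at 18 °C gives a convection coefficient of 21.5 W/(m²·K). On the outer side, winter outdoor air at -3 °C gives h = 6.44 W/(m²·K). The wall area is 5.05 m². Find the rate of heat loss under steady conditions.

Q ≈ 27.6 W

Series thermal resistances:
R_inner film = 1/(h_i·A) = 1/(21.5×5.05) = 0.00921 K/W
R_concrete block = L/(kA) = 0.05/(0.563×5.05) = 0.01759 K/W
R_extruded polystyrene = L/(kA) = 0.115/(0.0326×5.05) = 0.6985 K/W
R_common brick = L/(kA) = 0.021/(0.675×5.05) = 0.006161 K/W
R_outer film = 1/(h_o·A) = 1/(6.44×5.05) = 0.03075 K/W
R_total = 0.7622 K/W
Q = ΔT / R_total = 21 / 0.7622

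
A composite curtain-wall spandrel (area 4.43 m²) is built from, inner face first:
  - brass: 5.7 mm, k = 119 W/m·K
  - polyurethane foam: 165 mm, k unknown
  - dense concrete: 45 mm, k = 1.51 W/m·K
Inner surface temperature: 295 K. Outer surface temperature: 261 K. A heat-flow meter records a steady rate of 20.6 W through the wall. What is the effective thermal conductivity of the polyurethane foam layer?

k ≈ 0.0227 W/(m·K)

Treating each layer as a thermal resistance in series:
R_brass = L/(kA) = 0.0057/(119×4.43) = 1.081×10^-5 K/W
R_dense concrete = L/(kA) = 0.045/(1.51×4.43) = 0.006727 K/W
Sum of known resistances R_other = 0.006738 K/W
Total R = ΔT/Q = 34/20.6 = 1.65 K/W
R_polyurethane foam = R_total − R_other = 1.644 K/W
k = L/(R·A) = 0.165/(1.644×4.43)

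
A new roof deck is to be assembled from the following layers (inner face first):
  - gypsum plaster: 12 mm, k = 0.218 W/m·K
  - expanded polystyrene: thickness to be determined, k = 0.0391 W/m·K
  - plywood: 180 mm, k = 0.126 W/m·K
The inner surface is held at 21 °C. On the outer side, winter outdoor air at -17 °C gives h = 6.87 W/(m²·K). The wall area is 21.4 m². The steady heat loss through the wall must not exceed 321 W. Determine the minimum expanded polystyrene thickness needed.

Model the wall as resistances in series:
R_gypsum plaster = L/(kA) = 0.012/(0.218×21.4) = 0.002572 K/W
R_plywood = L/(kA) = 0.18/(0.126×21.4) = 0.06676 K/W
R_outer film = 1/(h_o·A) = 1/(6.87×21.4) = 0.006802 K/W
Sum of the known resistances R_other = 0.07613 K/W
Required total resistance R_tot = ΔT/Q_allow = 38/321 = 0.1184 K/W
R_expanded polystyrene = R_tot − R_other = 0.04225 K/W
L = R·k·A = 0.04225×0.0391×21.4

L ≈ 35.4 mm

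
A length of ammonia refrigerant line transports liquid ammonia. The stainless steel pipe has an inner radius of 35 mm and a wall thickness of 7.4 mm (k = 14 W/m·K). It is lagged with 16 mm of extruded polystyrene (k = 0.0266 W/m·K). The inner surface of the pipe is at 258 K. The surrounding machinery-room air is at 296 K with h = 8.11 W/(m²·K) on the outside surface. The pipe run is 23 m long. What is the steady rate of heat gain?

Q ≈ 388 W

Per-layer cylindrical resistances, series-summed:
R_stainless steel pipe wall = ln(42.4/35)/(2π×14×23) = 9.48×10^-5 K/W
R_extruded polystyrene = ln(58.4/42.4)/(2π×0.0266×23) = 0.08329 K/W
R_outer film = 1/(h_o·2πr_oL) = 1/(8.11×2π×0.0584×23) = 0.01461 K/W
R_total = 0.09799 K/W
Q = ΔT/R_total = 38/0.09799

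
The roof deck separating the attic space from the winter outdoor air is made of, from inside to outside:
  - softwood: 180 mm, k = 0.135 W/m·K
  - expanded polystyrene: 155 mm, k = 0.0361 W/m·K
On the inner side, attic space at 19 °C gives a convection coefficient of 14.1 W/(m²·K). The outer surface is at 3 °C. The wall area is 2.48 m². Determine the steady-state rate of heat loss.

Q ≈ 6.96 W

Thermal resistances in series:
R_inner film = 1/(h_i·A) = 1/(14.1×2.48) = 0.0286 K/W
R_softwood = L/(kA) = 0.18/(0.135×2.48) = 0.5376 K/W
R_expanded polystyrene = L/(kA) = 0.155/(0.0361×2.48) = 1.731 K/W
R_total = 2.298 K/W
Q = ΔT / R_total = 16 / 2.298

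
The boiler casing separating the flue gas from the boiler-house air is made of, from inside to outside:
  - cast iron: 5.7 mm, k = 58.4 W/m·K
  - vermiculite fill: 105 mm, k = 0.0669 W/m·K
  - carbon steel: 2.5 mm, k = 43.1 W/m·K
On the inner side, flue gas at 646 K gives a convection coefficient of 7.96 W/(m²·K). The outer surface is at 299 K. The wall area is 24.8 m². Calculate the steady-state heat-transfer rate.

Q ≈ 5080 W

Treating each layer as a thermal resistance in series:
R_inner film = 1/(h_i·A) = 1/(7.96×24.8) = 0.005066 K/W
R_cast iron = L/(kA) = 0.0057/(58.4×24.8) = 3.936×10^-6 K/W
R_vermiculite fill = L/(kA) = 0.105/(0.0669×24.8) = 0.06329 K/W
R_carbon steel = L/(kA) = 0.0025/(43.1×24.8) = 2.339×10^-6 K/W
R_total = 0.06836 K/W
Q = ΔT / R_total = 347 / 0.06836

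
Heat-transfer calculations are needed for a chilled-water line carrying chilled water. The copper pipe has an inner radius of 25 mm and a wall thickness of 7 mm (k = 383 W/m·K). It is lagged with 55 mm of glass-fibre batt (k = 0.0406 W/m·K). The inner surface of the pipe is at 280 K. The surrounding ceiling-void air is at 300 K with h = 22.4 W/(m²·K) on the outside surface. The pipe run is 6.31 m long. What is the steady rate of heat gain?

Q ≈ 31.5 W

For a radial system each layer contributes R = ln(r_out/r_in)/(2πkL); films add R = 1/(hA).
R_copper pipe wall = ln(32/25)/(2π×383×6.31) = 1.626×10^-5 K/W
R_glass-fibre batt = ln(87/32)/(2π×0.0406×6.31) = 0.6214 K/W
R_outer film = 1/(h_o·2πr_oL) = 1/(22.4×2π×0.087×6.31) = 0.01294 K/W
R_total = 0.6343 K/W
Q = ΔT/R_total = 20/0.6343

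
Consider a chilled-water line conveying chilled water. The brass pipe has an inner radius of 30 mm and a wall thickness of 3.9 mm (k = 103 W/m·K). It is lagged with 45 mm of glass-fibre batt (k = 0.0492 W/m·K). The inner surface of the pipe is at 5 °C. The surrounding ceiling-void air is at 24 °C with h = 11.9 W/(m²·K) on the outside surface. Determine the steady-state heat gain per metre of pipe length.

q′ ≈ 6.55 W/m

Per-layer cylindrical resistances, series-summed:
R_brass pipe wall = ln(33.9/30)/(2π×103×1) = 1.888×10^-4 K/W
R_glass-fibre batt = ln(78.9/33.9)/(2π×0.0492×1) = 2.733 K/W
R_outer film = 1/(h_o·2πr_oL) = 1/(11.9×2π×0.0789×1) = 0.1695 K/W
R_total = 2.902 K/W
Q = ΔT/R_total = 19/2.902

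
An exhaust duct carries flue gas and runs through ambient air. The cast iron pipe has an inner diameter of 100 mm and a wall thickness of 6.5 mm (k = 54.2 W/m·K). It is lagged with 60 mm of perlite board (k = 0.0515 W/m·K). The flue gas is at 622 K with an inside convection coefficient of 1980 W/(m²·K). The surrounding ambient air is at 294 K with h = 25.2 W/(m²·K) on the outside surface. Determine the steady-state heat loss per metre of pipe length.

q′ ≈ 143 W/m

Treating each annulus and film as a series resistance:
R_inner film = 1/(h_i·2πr₁L) = 1/(1980×2π×0.05×1) = 0.001608 K/W
R_cast iron pipe wall = ln(56.5/50)/(2π×54.2×1) = 3.589×10^-4 K/W
R_perlite board = ln(116.5/56.5)/(2π×0.0515×1) = 2.236 K/W
R_outer film = 1/(h_o·2πr_oL) = 1/(25.2×2π×0.1165×1) = 0.05421 K/W
R_total = 2.293 K/W
Q = ΔT/R_total = 328/2.293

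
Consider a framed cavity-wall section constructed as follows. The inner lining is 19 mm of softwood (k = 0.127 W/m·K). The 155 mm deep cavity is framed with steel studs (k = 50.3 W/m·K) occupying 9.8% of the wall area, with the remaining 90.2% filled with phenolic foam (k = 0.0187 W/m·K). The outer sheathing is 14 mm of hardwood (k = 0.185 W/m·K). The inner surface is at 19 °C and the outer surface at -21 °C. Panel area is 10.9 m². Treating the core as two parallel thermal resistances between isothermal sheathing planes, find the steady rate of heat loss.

Q ≈ 1700 W

Sheathing layers in series; stud and cavity paths in parallel between them.
R_inner = 0.019/(0.127×10.9) = 0.01373 K/W
R_stud  = 0.155/(50.3×0.098×10.9) = 0.002885 K/W
R_cav   = 0.155/(0.0187×0.902×10.9) = 0.8431 K/W
1/R_core = 1/R_stud + 1/R_cav → R_core = 0.002875 K/W
R_outer = 0.014/(0.185×10.9) = 0.006943 K/W
R_total = 0.02354 K/W
Q = ΔT/R_total = 40/0.02354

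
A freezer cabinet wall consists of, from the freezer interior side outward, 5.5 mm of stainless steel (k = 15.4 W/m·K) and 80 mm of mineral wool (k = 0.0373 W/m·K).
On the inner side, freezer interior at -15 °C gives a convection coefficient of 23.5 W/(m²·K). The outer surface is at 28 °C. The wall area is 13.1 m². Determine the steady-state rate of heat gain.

Series thermal resistances:
R_inner film = 1/(h_i·A) = 1/(23.5×13.1) = 0.003248 K/W
R_stainless steel = L/(kA) = 0.0055/(15.4×13.1) = 2.726×10^-5 K/W
R_mineral wool = L/(kA) = 0.08/(0.0373×13.1) = 0.1637 K/W
R_total = 0.167 K/W
Q = ΔT / R_total = 43 / 0.167

Q ≈ 257 W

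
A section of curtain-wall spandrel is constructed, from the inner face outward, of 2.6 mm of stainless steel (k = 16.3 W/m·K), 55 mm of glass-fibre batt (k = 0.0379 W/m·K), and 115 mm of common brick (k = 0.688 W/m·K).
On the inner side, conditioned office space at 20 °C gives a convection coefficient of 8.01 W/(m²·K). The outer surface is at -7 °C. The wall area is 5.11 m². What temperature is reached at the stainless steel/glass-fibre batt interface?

T ≈ 18.1 °C

Series thermal resistances:
R_inner film = 1/(h_i·A) = 1/(8.01×5.11) = 0.02443 K/W
R_stainless steel = L/(kA) = 0.0026/(16.3×5.11) = 3.122×10^-5 K/W
R_glass-fibre batt = L/(kA) = 0.055/(0.0379×5.11) = 0.284 K/W
R_common brick = L/(kA) = 0.115/(0.688×5.11) = 0.03271 K/W
R_total = 0.3412 K/W;  Q = ΔT/R_total = 27/0.3412 = 79.14 W
T_interface = T_inner − Q·ΣR(inner→interface) = 20 − 79.1×0.02446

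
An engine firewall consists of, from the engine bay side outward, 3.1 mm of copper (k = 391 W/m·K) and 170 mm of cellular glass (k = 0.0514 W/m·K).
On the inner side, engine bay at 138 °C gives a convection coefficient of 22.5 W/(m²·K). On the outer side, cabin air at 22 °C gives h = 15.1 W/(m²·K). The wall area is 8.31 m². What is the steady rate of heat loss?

Model the wall as resistances in series:
R_inner film = 1/(h_i·A) = 1/(22.5×8.31) = 0.005348 K/W
R_copper = L/(kA) = 0.0031/(391×8.31) = 9.541×10^-7 K/W
R_cellular glass = L/(kA) = 0.17/(0.0514×8.31) = 0.398 K/W
R_outer film = 1/(h_o·A) = 1/(15.1×8.31) = 0.007969 K/W
R_total = 0.4113 K/W
Q = ΔT / R_total = 116 / 0.4113

Q ≈ 282 W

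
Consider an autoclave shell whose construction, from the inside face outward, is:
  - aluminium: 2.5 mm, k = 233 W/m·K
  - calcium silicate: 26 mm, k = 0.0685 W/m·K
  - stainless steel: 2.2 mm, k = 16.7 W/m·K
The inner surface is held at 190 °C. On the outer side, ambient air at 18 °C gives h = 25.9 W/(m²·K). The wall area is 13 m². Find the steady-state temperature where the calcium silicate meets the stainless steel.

Model the wall as resistances in series:
R_aluminium = L/(kA) = 0.0025/(233×13) = 8.254×10^-7 K/W
R_calcium silicate = L/(kA) = 0.026/(0.0685×13) = 0.0292 K/W
R_stainless steel = L/(kA) = 0.0022/(16.7×13) = 1.013×10^-5 K/W
R_outer film = 1/(h_o·A) = 1/(25.9×13) = 0.00297 K/W
R_total = 0.03218 K/W;  Q = ΔT/R_total = 172/0.03218 = 5345 W
T_interface = T_inner − Q·ΣR(inner→interface) = 190 − 5350×0.0292

T ≈ 33.9 °C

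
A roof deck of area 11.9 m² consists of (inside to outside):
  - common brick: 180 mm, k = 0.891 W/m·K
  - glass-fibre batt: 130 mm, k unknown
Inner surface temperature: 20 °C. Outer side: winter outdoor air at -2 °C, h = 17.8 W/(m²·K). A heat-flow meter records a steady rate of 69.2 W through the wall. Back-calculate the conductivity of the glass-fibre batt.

Using the resistance-network approach (series):
R_common brick = L/(kA) = 0.18/(0.891×11.9) = 0.01698 K/W
R_outer film = 1/(h_o·A) = 1/(17.8×11.9) = 0.004721 K/W
Sum of known resistances R_other = 0.0217 K/W
Total R = ΔT/Q = 22/69.2 = 0.3179 K/W
R_glass-fibre batt = R_total − R_other = 0.2962 K/W
k = L/(R·A) = 0.13/(0.2962×11.9)

k ≈ 0.0369 W/(m·K)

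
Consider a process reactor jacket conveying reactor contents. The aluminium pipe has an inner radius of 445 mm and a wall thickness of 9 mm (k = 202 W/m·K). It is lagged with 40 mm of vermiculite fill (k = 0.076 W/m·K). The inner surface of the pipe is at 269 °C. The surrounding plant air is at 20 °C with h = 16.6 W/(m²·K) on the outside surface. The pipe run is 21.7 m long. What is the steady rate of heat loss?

Q ≈ 27500 W

Cylindrical conduction, so R = ln(r₂/r₁)/(2πkL) per layer, in series:
R_aluminium pipe wall = ln(454/445)/(2π×202×21.7) = 7.27×10^-7 K/W
R_vermiculite fill = ln(494/454)/(2π×0.076×21.7) = 0.008149 K/W
R_outer film = 1/(h_o·2πr_oL) = 1/(16.6×2π×0.494×21.7) = 8.944×10^-4 K/W
R_total = 0.009044 K/W
Q = ΔT/R_total = 249/0.009044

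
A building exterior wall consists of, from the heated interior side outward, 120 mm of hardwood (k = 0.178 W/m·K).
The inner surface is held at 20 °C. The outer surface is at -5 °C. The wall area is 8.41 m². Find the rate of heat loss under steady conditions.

Q ≈ 312 W

Treating each layer as a thermal resistance in series:
R_hardwood = L/(kA) = 0.12/(0.178×8.41) = 0.08016 K/W
R_total = 0.08016 K/W
Q = ΔT / R_total = 25 / 0.08016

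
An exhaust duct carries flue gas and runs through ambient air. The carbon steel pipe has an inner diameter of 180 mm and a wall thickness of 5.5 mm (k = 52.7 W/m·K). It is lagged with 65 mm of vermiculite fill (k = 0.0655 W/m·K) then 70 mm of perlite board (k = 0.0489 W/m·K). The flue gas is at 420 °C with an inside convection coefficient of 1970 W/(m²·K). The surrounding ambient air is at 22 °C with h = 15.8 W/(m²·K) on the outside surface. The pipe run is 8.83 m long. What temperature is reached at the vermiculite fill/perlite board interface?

T ≈ 218 °C

Per-layer cylindrical resistances, series-summed:
R_inner film = 1/(h_i·2πr₁L) = 1/(1970×2π×0.09×8.83) = 1.017×10^-4 K/W
R_carbon steel pipe wall = ln(95.5/90)/(2π×52.7×8.83) = 2.029×10^-5 K/W
R_vermiculite fill = ln(160.5/95.5)/(2π×0.0655×8.83) = 0.1429 K/W
R_perlite board = ln(230.5/160.5)/(2π×0.0489×8.83) = 0.1334 K/W
R_outer film = 1/(h_o·2πr_oL) = 1/(15.8×2π×0.2305×8.83) = 0.004949 K/W
R_total = 0.2814 K/W
Q = ΔT/R_total = 398/0.2814
Q = 1410 W
T_interface = T_inner − Q·ΣR(inner→interface) = 420 − 1410×0.143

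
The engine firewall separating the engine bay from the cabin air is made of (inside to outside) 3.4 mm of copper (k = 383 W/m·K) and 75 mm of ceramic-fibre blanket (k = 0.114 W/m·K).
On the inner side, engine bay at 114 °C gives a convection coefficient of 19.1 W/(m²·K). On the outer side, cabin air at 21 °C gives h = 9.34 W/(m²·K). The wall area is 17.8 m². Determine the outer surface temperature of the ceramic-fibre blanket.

Using the resistance-network approach (series):
R_inner film = 1/(h_i·A) = 1/(19.1×17.8) = 0.002941 K/W
R_copper = L/(kA) = 0.0034/(383×17.8) = 4.987×10^-7 K/W
R_ceramic-fibre blanket = L/(kA) = 0.075/(0.114×17.8) = 0.03696 K/W
R_outer film = 1/(h_o·A) = 1/(9.34×17.8) = 0.006015 K/W
R_total = 0.04592 K/W;  Q = ΔT/R_total = 93/0.04592 = 2025 W
T_interface = T_inner − Q·ΣR(inner→interface) = 114 − 2030×0.0399

T ≈ 33.2 °C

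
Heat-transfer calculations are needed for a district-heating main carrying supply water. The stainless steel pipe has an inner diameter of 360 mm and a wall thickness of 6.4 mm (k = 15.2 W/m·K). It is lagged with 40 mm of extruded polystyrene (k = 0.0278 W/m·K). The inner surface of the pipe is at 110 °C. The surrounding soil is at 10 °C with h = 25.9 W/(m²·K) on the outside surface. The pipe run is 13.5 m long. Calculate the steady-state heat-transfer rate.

Per-layer cylindrical resistances, series-summed:
R_stainless steel pipe wall = ln(186.4/180)/(2π×15.2×13.5) = 2.71×10^-5 K/W
R_extruded polystyrene = ln(226.4/186.4)/(2π×0.0278×13.5) = 0.08244 K/W
R_outer film = 1/(h_o·2πr_oL) = 1/(25.9×2π×0.2264×13.5) = 0.002011 K/W
R_total = 0.08448 K/W
Q = ΔT/R_total = 100/0.08448

Q ≈ 1180 W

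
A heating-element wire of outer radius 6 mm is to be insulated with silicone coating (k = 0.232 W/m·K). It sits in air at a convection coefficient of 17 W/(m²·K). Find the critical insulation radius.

r_cr ≈ 13.6 mm

For a cylinder r_cr = k/h = 0.232/17
r_cr = 13.6 mm; since the bare radius (6 mm) is below r_cr, adding a thin layer of insulation will *increase* heat loss.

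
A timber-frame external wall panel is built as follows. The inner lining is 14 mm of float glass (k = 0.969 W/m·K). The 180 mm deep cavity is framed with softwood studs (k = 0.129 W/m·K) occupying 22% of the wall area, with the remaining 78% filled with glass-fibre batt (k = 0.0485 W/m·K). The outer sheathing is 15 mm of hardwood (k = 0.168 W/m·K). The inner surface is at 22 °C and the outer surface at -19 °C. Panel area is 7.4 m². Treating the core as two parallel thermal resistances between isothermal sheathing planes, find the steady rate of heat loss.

Q ≈ 107 W

Sheathing layers in series; stud and cavity paths in parallel between them.
R_inner = 0.014/(0.969×7.4) = 0.001952 K/W
R_stud  = 0.18/(0.129×0.22×7.4) = 0.8571 K/W
R_cav   = 0.18/(0.0485×0.78×7.4) = 0.643 K/W
1/R_core = 1/R_stud + 1/R_cav → R_core = 0.3674 K/W
R_outer = 0.015/(0.168×7.4) = 0.01207 K/W
R_total = 0.3814 K/W
Q = ΔT/R_total = 41/0.3814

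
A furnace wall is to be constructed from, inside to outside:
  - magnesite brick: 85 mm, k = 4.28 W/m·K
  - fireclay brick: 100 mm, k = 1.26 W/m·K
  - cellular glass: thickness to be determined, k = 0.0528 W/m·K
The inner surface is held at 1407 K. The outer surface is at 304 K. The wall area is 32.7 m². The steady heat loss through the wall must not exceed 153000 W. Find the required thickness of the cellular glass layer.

L ≈ 7.21 mm

Using the resistance-network approach (series):
R_magnesite brick = L/(kA) = 0.085/(4.28×32.7) = 6.073×10^-4 K/W
R_fireclay brick = L/(kA) = 0.1/(1.26×32.7) = 0.002427 K/W
Sum of the known resistances R_other = 0.003034 K/W
Required total resistance R_tot = ΔT/Q_allow = 1103/153000 = 0.007209 K/W
R_cellular glass = R_tot − R_other = 0.004175 K/W
L = R·k·A = 0.004175×0.0528×32.7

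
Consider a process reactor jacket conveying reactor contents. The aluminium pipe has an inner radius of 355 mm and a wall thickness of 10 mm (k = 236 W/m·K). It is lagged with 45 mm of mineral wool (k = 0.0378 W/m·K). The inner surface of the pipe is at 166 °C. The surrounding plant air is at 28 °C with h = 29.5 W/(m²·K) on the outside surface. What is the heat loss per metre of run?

For a radial system each layer contributes R = ln(r_out/r_in)/(2πkL); films add R = 1/(hA).
R_aluminium pipe wall = ln(365/355)/(2π×236×1) = 1.873×10^-5 K/W
R_mineral wool = ln(410/365)/(2π×0.0378×1) = 0.4895 K/W
R_outer film = 1/(h_o·2πr_oL) = 1/(29.5×2π×0.41×1) = 0.01316 K/W
R_total = 0.5027 K/W
Q = ΔT/R_total = 138/0.5027

q′ ≈ 275 W/m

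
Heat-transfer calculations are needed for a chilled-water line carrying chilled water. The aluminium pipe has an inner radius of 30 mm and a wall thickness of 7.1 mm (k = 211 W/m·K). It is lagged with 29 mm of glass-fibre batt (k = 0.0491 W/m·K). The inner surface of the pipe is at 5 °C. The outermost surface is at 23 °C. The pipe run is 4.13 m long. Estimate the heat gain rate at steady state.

Q ≈ 39.7 W

Treating each annulus and film as a series resistance:
R_aluminium pipe wall = ln(37.1/30)/(2π×211×4.13) = 3.88×10^-5 K/W
R_glass-fibre batt = ln(66.1/37.1)/(2π×0.0491×4.13) = 0.4533 K/W
R_total = 0.4533 K/W
Q = ΔT/R_total = 18/0.4533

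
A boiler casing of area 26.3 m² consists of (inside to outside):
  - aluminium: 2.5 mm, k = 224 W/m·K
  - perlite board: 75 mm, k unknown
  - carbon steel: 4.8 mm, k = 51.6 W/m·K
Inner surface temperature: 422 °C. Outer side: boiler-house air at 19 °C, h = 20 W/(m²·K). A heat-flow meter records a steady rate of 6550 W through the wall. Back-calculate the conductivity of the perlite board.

k ≈ 0.0478 W/(m·K)

Treating each layer as a thermal resistance in series:
R_aluminium = L/(kA) = 0.0025/(224×26.3) = 4.244×10^-7 K/W
R_carbon steel = L/(kA) = 0.0048/(51.6×26.3) = 3.537×10^-6 K/W
R_outer film = 1/(h_o·A) = 1/(20×26.3) = 0.001901 K/W
Sum of known resistances R_other = 0.001905 K/W
Total R = ΔT/Q = 403/6550 = 0.06153 K/W
R_perlite board = R_total − R_other = 0.05962 K/W
k = L/(R·A) = 0.075/(0.05962×26.3)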